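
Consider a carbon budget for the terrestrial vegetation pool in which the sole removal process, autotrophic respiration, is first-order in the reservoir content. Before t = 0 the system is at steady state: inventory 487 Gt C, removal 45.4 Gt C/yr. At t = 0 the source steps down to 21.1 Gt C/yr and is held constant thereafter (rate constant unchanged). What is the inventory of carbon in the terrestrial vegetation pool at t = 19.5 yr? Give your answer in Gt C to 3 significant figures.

The sink rate constant is k = F₀/M₀ = 45.4/487 = 0.09322 yr⁻¹.
Solving dM/dt = F₁ − kM with M(0) = M₀ gives M(t) = F₁/k + (M₀ − F₁/k)·e^(−kt).
F₁/k = 21.1/0.09322 = 226.34 Gt C; kt = 0.09322 × 19.5 = 1.818, e^(−kt) = 0.1624.
M(19.5) = 226.34 + (487 − 226.34) × 0.1624 = 226.34 + 42.32 = 268.66 Gt C.

269 Gt C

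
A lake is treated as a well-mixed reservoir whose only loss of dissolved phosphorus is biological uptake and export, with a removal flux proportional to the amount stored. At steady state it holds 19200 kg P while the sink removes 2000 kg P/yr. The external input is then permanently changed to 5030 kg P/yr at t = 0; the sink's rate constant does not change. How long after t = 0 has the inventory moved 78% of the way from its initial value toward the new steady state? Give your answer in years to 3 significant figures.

14.5 yr

τ = M₀/F₀ = 19200/2000 = 9.600 yr.
The remaining gap fraction is e^(−t/τ); 78% covered ⇒ e^(−t/τ) = 0.220.
t = −τ ln(0.220) = 9.600 × 1.514 = 14.54 yr.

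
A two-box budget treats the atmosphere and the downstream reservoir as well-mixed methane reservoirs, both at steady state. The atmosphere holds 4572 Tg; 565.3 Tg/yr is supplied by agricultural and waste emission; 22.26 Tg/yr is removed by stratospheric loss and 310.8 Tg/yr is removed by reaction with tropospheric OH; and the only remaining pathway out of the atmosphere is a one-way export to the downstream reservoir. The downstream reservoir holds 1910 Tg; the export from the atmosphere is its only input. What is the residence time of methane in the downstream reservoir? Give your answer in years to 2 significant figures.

Balance the atmosphere: ΣF_in = 565.30 Tg/yr.
Export to the downstream reservoir = ΣF_in − (22.26 + 310.8) = 232.24 Tg/yr.
At steady state the output of the downstream reservoir equals its input, 232.24 Tg/yr.
τ = M / F = 1910 / 232.24 = 8.224 yr.

8.2 yr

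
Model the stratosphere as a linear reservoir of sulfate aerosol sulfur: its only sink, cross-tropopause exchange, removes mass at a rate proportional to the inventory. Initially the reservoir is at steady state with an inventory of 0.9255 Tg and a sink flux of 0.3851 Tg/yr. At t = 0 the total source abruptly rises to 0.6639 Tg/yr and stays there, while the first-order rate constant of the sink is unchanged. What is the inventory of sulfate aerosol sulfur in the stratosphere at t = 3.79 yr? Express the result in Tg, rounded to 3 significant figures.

1.46 Tg

Residence time τ = M₀/F₀ = 2.403 yr. The eventual steady state is M_∞ = M₀·(F₁/F₀) = 0.9255 × 0.6639/0.3851 = 1.5955 Tg.
The anomaly ΔM(t) = M(t) − M_∞ decays as ΔM₀·e^(−t/τ) with ΔM₀ = 0.9255 − 1.5955 = −0.6700 Tg.
At t = 3.79 yr, e^(−t/τ) = e^(−1.577) = 0.2066, so ΔM = −0.1384 Tg and M = 1.5955 − 0.1384 = 1.4571 Tg.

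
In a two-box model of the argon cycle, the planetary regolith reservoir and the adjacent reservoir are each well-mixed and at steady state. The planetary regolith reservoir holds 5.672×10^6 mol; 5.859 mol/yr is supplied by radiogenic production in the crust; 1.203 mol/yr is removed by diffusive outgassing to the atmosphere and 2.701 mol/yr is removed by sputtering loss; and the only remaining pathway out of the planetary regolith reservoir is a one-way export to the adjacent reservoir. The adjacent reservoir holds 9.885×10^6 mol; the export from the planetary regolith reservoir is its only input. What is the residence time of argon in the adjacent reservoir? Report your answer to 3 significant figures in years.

Balance the planetary regolith reservoir: ΣF_in = 5.8590 mol/yr.
Export to the adjacent reservoir = ΣF_in − (1.203 + 2.701) = 1.9550 mol/yr.
At steady state the output of the adjacent reservoir equals its input, 1.9550 mol/yr.
τ = M / F = 9.885×10^6 / 1.9550 = 5.056×10^6 yr.

5.06×10^6 yr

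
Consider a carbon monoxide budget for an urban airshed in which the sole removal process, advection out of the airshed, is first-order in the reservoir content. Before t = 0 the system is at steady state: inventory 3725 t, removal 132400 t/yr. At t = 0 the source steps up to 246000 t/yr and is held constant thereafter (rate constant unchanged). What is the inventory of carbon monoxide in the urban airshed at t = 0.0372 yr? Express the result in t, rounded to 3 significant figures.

τ = M₀/F₀ = 3725/132400 = 0.02813 yr; rate constant k = 1/τ.
New steady state M_∞ = F₁/k = F₁·τ = 246000 × 0.02813 = 6921.1 t.
M(t) = M_∞ + (M₀ − M_∞)·e^(−t/τ); t/τ = 0.0372/0.02813 = 1.322, so e^(−t/τ) = 0.2665.
M(t) = 6921.1 − 3196 × 0.2665 = 6069.2 t.

6070 t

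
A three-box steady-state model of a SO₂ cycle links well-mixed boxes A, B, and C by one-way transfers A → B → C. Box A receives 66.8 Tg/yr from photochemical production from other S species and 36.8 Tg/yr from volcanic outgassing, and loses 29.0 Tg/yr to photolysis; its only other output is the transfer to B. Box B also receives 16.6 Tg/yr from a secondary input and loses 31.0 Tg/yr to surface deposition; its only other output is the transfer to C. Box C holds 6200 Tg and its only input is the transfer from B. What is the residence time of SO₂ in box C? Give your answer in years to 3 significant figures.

103 yr

Box A: F(A→B) = (66.8 + 36.8) − 29.0 = 74.600 Tg/yr.
Box B: F(B→C) = (74.600 + 16.6) − 31.0 = 60.200 Tg/yr.
Box C throughput = its input = 60.200 Tg/yr; τ = 6200 / 60.200 = 103.0 yr.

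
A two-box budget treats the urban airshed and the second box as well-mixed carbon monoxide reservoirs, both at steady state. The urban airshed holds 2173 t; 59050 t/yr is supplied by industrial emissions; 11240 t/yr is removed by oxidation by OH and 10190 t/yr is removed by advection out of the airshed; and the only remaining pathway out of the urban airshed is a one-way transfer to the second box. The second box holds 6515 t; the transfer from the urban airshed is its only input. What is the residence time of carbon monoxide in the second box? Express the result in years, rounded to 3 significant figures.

0.173 yr

Balance the urban airshed: ΣF_in = 59050 t/yr.
Transfer to the second box = ΣF_in − (11240 + 10190) = 37620 t/yr.
At steady state the output of the second box equals its input, 37620 t/yr.
τ = M / F = 6515 / 37620 = 0.1732 yr.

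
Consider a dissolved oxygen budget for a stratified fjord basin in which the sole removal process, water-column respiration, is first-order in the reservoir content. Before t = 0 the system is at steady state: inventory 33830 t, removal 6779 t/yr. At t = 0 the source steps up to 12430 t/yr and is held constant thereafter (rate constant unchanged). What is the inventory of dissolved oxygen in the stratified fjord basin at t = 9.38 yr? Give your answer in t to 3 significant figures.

Residence time τ = M₀/F₀ = 4.990 yr. The eventual steady state is M_∞ = M₀·(F₁/F₀) = 33830 × 12430/6779 = 62031 t.
The anomaly ΔM(t) = M(t) − M_∞ decays as ΔM₀·e^(−t/τ) with ΔM₀ = 33830 − 62031 = −28200 t.
At t = 9.38 yr, e^(−t/τ) = e^(−1.880) = 0.1527, so ΔM = −4305 t and M = 62031 − 4305 = 57726 t.

57700 t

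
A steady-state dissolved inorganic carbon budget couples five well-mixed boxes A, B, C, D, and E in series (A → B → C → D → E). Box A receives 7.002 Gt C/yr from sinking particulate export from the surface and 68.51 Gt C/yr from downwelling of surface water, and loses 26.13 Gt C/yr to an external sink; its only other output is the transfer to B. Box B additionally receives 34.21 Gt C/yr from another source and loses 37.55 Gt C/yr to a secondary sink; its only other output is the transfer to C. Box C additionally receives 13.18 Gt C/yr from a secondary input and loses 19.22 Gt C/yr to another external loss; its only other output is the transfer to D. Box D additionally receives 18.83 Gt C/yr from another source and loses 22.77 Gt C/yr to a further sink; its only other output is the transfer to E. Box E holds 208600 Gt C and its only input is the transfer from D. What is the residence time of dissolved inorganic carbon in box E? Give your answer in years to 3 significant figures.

Box A: F(A→B) = (7.002 + 68.51) − 26.13 = 49.382 Gt C/yr.
Box B: F(B→C) = (49.382 + 34.21) − 37.55 = 46.042 Gt C/yr.
Box C: F(C→D) = (46.042 + 13.18) − 19.22 = 40.002 Gt C/yr.
Box D: F(D→E) = (40.002 + 18.83) − 22.77 = 36.062 Gt C/yr.
Box E throughput = its input = 36.062 Gt C/yr; τ = 208600 / 36.062 = 5784 yr.

5780 yr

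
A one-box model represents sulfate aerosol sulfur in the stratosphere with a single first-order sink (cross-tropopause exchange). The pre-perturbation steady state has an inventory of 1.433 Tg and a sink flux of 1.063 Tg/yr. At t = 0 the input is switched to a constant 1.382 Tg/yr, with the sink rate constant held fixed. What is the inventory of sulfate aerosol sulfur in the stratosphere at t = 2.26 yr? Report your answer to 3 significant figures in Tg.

Residence time τ = M₀/F₀ = 1.348 yr. The eventual steady state is M_∞ = M₀·(F₁/F₀) = 1.433 × 1.382/1.063 = 1.8630 Tg.
The anomaly ΔM(t) = M(t) − M_∞ decays as ΔM₀·e^(−t/τ) with ΔM₀ = 1.433 − 1.8630 = −0.4300 Tg.
At t = 2.26 yr, e^(−t/τ) = e^(−1.676) = 0.1870, so ΔM = −0.08043 Tg and M = 1.8630 − 0.08043 = 1.7826 Tg.

1.78 Tg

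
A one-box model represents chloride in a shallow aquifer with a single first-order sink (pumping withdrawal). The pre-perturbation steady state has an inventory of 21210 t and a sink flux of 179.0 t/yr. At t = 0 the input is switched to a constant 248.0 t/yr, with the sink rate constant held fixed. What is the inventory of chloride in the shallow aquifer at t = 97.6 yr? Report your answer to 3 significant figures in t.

25800 t

Residence time τ = M₀/F₀ = 118.5 yr. The eventual steady state is M_∞ = M₀·(F₁/F₀) = 21210 × 248.0/179.0 = 29386 t.
The anomaly ΔM(t) = M(t) − M_∞ decays as ΔM₀·e^(−t/τ) with ΔM₀ = 21210 − 29386 = −8176 t.
At t = 97.6 yr, e^(−t/τ) = e^(−0.8237) = 0.4388, so ΔM = −3588 t and M = 29386 − 3588 = 25798 t.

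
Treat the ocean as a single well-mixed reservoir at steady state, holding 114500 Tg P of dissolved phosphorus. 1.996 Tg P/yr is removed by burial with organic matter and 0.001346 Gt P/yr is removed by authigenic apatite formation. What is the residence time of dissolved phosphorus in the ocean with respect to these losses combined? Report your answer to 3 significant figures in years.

34300 yr

Convert the authigenic apatite formation flux: 0.001346 Gt P/yr = 1.346 Tg P/yr.
Total removal = 1.996 + 1.346 = 3.3420 Tg P/yr.
τ = M / ΣF_out = 114500 / 3.3420 = 34260 yr.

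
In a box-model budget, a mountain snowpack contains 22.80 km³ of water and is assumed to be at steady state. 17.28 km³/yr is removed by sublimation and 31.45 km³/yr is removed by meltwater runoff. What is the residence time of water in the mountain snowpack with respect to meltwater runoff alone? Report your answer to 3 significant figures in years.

Residence time with respect to a single sink: τ = M / F_sink.
τ = 22.80 / 31.45 = 0.7250 yr.

0.725 yr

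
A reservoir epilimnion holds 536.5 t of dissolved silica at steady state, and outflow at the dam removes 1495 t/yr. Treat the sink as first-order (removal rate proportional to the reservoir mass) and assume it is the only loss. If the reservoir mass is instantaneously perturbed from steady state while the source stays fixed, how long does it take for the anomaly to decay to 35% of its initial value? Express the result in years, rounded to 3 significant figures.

0.377 yr

For a linear reservoir the anomaly decays as exp(−t/τ) with τ = M/F = 536.5/1495 = 0.3589 yr.
exp(−t/τ) = 0.35 ⇒ t = −τ ln(0.35) = 0.3589 × 1.050 = 0.3767 yr.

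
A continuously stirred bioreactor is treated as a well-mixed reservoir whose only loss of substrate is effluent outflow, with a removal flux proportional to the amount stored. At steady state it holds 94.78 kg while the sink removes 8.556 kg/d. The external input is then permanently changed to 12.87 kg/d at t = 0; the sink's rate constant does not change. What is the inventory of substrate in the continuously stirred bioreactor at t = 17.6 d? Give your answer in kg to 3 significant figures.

The sink rate constant is k = F₀/M₀ = 8.556/94.78 = 0.09027 d⁻¹.
Solving dM/dt = F₁ − kM with M(0) = M₀ gives M(t) = F₁/k + (M₀ − F₁/k)·e^(−kt).
F₁/k = 12.87/0.09027 = 142.57 kg; kt = 0.09027 × 17.6 = 1.589, e^(−kt) = 0.2042.
M(17.6) = 142.57 + (94.78 − 142.57) × 0.2042 = 142.57 − 9.757 = 132.81 kg.

133 kg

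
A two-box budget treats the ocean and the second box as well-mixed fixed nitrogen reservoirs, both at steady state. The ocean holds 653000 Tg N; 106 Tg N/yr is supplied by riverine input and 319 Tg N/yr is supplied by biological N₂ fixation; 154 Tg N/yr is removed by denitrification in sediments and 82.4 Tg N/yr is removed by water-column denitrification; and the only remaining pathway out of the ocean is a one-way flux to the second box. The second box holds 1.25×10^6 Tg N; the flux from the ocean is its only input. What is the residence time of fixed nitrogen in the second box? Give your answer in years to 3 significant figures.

Balance the ocean: ΣF_in = 106 + 319 = 425.00 Tg N/yr.
Flux to the second box = ΣF_in − (154 + 82.4) = 188.60 Tg N/yr.
At steady state the output of the second box equals its input, 188.60 Tg N/yr.
τ = M / F = 1.25×10^6 / 188.60 = 6628 yr.

6630 yr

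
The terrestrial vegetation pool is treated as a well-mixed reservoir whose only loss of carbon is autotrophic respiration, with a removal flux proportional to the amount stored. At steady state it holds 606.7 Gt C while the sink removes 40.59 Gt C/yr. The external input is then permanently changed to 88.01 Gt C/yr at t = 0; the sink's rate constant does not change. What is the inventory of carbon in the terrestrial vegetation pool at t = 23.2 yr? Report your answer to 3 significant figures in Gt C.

Residence time τ = M₀/F₀ = 14.95 yr. The eventual steady state is M_∞ = M₀·(F₁/F₀) = 606.7 × 88.01/40.59 = 1315.5 Gt C.
The anomaly ΔM(t) = M(t) − M_∞ decays as ΔM₀·e^(−t/τ) with ΔM₀ = 606.7 − 1315.5 = −708.8 Gt C.
At t = 23.2 yr, e^(−t/τ) = e^(−1.552) = 0.2118, so ΔM = −150.1 Gt C and M = 1315.5 − 150.1 = 1165.4 Gt C.

1170 Gt C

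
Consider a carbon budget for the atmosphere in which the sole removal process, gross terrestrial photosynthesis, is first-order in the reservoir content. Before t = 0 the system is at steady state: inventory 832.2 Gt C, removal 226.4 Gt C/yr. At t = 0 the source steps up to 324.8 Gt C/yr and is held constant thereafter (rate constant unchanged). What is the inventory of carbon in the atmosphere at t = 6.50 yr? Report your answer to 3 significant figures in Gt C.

1130 Gt C

The sink rate constant is k = F₀/M₀ = 226.4/832.2 = 0.2720 yr⁻¹.
Solving dM/dt = F₁ − kM with M(0) = M₀ gives M(t) = F₁/k + (M₀ − F₁/k)·e^(−kt).
F₁/k = 324.8/0.2720 = 1193.9 Gt C; kt = 0.2720 × 6.50 = 1.768, e^(−kt) = 0.1706.
M(6.50) = 1193.9 + (832.2 − 1193.9) × 0.1706 = 1193.9 − 61.71 = 1132.2 Gt C.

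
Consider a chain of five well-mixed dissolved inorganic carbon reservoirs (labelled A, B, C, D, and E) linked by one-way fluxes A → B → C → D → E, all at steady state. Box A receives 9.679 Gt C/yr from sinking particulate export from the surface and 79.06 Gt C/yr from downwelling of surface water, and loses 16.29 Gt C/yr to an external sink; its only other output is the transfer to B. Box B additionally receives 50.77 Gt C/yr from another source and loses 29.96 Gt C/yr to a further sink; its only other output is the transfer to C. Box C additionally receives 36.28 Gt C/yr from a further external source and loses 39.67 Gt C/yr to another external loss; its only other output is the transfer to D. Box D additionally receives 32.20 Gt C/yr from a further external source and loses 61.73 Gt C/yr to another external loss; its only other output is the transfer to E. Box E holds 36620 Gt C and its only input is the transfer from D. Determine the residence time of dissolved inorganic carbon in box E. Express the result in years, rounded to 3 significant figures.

Box A: F(A→B) = (9.679 + 79.06) − 16.29 = 72.449 Gt C/yr.
Box B: F(B→C) = (72.449 + 50.77) − 29.96 = 93.259 Gt C/yr.
Box C: F(C→D) = (93.259 + 36.28) − 39.67 = 89.869 Gt C/yr.
Box D: F(D→E) = (89.869 + 32.20) − 61.73 = 60.339 Gt C/yr.
Box E throughput = its input = 60.339 Gt C/yr; τ = 36620 / 60.339 = 606.9 yr.

607 yr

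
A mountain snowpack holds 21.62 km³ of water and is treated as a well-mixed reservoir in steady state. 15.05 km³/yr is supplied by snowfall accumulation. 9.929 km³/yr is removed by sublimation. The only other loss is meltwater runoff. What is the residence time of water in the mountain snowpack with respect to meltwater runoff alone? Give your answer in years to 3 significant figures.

4.22 yr

At steady state ΣF_in = ΣF_out.
ΣF_in = 15.050 km³/yr.
Meltwater runoff flux = ΣF_in − (9.929) = 15.050 − 9.929 = 5.121 km³/yr.
τ = M / F = 21.62 / 5.121 = 4.222 yr.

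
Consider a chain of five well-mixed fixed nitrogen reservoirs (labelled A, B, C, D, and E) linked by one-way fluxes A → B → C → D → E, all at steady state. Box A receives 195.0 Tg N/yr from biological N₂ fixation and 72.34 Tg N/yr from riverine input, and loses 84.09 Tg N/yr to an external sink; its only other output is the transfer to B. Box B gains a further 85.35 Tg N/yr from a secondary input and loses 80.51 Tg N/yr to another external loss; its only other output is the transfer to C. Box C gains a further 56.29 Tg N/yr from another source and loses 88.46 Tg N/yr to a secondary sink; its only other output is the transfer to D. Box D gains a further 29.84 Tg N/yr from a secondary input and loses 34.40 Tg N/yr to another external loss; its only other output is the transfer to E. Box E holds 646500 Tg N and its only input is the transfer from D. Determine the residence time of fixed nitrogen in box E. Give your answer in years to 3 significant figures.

4270 yr

Box A: F(A→B) = (195.0 + 72.34) − 84.09 = 183.25 Tg N/yr.
Box B: F(B→C) = (183.25 + 85.35) − 80.51 = 188.09 Tg N/yr.
Box C: F(C→D) = (188.09 + 56.29) − 88.46 = 155.92 Tg N/yr.
Box D: F(D→E) = (155.92 + 29.84) − 34.40 = 151.36 Tg N/yr.
Box E throughput = its input = 151.36 Tg N/yr; τ = 646500 / 151.36 = 4271 yr.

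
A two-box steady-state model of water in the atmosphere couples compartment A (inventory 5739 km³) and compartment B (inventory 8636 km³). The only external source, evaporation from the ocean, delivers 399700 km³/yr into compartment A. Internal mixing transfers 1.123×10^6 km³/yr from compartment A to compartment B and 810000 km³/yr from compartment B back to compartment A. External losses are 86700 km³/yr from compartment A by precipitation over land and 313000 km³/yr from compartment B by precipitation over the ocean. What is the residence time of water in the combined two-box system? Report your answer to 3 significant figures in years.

0.0360 yr

For the system as a whole, the A↔B exchange is internal and contributes nothing to the throughput; only the external sinks remove mass.
M_total = 5739 + 8636 = 14375 km³.
ΣF_external_out = 86700 + 313000 = 399700 km³/yr.
τ = M_total / ΣF_ext = 14375 / 399700 = 0.03596 yr.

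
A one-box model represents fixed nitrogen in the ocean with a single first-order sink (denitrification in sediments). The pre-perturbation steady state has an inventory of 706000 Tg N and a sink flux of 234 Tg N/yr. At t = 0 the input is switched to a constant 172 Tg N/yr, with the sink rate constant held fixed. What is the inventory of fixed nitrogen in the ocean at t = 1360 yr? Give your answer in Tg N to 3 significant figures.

638000 Tg N

Residence time τ = M₀/F₀ = 3017 yr. The eventual steady state is M_∞ = M₀·(F₁/F₀) = 706000 × 172/234 = 518940 Tg N.
The anomaly ΔM(t) = M(t) − M_∞ decays as ΔM₀·e^(−t/τ) with ΔM₀ = 706000 − 518940 = 187100 Tg N.
At t = 1360 yr, e^(−t/τ) = e^(−0.4508) = 0.6371, so ΔM = 119200 Tg N and M = 518940 + 119200 = 638120 Tg N.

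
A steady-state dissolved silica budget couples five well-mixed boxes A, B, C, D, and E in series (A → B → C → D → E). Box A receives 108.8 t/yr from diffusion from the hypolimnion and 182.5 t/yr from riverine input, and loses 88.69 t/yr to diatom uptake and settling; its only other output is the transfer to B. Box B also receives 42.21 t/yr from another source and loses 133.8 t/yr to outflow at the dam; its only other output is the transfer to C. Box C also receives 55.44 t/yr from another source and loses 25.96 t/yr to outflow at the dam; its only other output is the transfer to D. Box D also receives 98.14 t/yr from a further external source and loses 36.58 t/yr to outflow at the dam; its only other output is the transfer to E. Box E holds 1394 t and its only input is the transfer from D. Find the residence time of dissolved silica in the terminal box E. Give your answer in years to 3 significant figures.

Box A: F(A→B) = (108.8 + 182.5) − 88.69 = 202.61 t/yr.
Box B: F(B→C) = (202.61 + 42.21) − 133.8 = 111.02 t/yr.
Box C: F(C→D) = (111.02 + 55.44) − 25.96 = 140.50 t/yr.
Box D: F(D→E) = (140.50 + 98.14) − 36.58 = 202.06 t/yr.
Box E throughput = its input = 202.06 t/yr; τ = 1394 / 202.06 = 6.899 yr.

6.90 yr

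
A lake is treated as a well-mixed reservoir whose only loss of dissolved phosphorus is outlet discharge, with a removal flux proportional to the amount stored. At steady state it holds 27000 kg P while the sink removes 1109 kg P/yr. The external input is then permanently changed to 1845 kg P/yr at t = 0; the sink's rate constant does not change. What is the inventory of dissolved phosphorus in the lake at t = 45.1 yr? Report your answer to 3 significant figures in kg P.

τ = M₀/F₀ = 27000/1109 = 24.35 yr; rate constant k = 1/τ.
New steady state M_∞ = F₁/k = F₁·τ = 1845 × 24.35 = 44919 kg P.
M(t) = M_∞ + (M₀ − M_∞)·e^(−t/τ); t/τ = 45.1/24.35 = 1.852, so e^(−t/τ) = 0.1569.
M(t) = 44919 − 17920 × 0.1569 = 42108 kg P.

42100 kg P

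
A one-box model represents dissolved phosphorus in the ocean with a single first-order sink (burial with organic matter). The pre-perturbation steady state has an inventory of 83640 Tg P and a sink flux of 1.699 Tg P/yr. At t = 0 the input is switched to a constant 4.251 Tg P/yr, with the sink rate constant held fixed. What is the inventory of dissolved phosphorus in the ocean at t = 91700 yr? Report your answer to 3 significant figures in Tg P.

Residence time τ = M₀/F₀ = 49230 yr. The eventual steady state is M_∞ = M₀·(F₁/F₀) = 83640 × 4.251/1.699 = 209270 Tg P.
The anomaly ΔM(t) = M(t) − M_∞ decays as ΔM₀·e^(−t/τ) with ΔM₀ = 83640 − 209270 = −125600 Tg P.
At t = 91700 yr, e^(−t/τ) = e^(−1.863) = 0.1552, so ΔM = −19500 Tg P and M = 209270 − 19500 = 189770 Tg P.

190000 Tg P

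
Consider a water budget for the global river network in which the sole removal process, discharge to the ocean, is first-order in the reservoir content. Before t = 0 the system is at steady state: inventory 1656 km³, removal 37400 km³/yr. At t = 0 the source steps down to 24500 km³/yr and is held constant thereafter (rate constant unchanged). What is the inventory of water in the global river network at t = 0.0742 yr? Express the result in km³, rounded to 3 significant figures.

Residence time τ = M₀/F₀ = 0.04428 yr. The eventual steady state is M_∞ = M₀·(F₁/F₀) = 1656 × 24500/37400 = 1084.8 km³.
The anomaly ΔM(t) = M(t) − M_∞ decays as ΔM₀·e^(−t/τ) with ΔM₀ = 1656 − 1084.8 = 571.2 km³.
At t = 0.0742 yr, e^(−t/τ) = e^(−1.676) = 0.1872, so ΔM = 106.9 km³ and M = 1084.8 + 106.9 = 1191.7 km³.

1190 km³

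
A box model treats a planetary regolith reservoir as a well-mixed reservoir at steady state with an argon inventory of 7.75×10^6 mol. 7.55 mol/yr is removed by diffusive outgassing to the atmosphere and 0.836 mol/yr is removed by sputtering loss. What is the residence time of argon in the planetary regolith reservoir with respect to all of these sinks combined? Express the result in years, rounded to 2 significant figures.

920000 yr

Total removal flux = 7.55 + 0.836 = 8.3860 mol/yr.
τ = M / ΣF_out = 7.75×10^6 / 8.3860 = 924200 yr.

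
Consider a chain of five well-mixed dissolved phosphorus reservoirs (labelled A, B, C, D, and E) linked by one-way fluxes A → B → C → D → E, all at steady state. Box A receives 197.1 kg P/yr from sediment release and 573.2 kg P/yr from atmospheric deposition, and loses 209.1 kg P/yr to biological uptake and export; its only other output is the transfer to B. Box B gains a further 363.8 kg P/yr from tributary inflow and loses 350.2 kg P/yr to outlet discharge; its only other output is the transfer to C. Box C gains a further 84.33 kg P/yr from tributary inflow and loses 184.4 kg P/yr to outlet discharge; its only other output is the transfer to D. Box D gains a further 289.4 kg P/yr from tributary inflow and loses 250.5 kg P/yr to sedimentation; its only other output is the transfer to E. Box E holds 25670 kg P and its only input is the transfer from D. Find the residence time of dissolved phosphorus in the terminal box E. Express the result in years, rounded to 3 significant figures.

Box A: F(A→B) = (197.1 + 573.2) − 209.1 = 561.20 kg P/yr.
Box B: F(B→C) = (561.20 + 363.8) − 350.2 = 574.80 kg P/yr.
Box C: F(C→D) = (574.80 + 84.33) − 184.4 = 474.73 kg P/yr.
Box D: F(D→E) = (474.73 + 289.4) − 250.5 = 513.63 kg P/yr.
Box E throughput = its input = 513.63 kg P/yr; τ = 25670 / 513.63 = 49.98 yr.

50.0 yr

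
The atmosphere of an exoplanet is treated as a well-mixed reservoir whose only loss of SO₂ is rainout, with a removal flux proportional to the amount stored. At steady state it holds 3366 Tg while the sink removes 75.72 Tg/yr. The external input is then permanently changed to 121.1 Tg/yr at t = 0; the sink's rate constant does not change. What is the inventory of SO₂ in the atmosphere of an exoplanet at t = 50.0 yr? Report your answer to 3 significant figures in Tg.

Residence time τ = M₀/F₀ = 44.45 yr. The eventual steady state is M_∞ = M₀·(F₁/F₀) = 3366 × 121.1/75.72 = 5383.3 Tg.
The anomaly ΔM(t) = M(t) − M_∞ decays as ΔM₀·e^(−t/τ) with ΔM₀ = 3366 − 5383.3 = −2017 Tg.
At t = 50.0 yr, e^(−t/τ) = e^(−1.125) = 0.3247, so ΔM = −655.1 Tg and M = 5383.3 − 655.1 = 4728.2 Tg.

4730 Tg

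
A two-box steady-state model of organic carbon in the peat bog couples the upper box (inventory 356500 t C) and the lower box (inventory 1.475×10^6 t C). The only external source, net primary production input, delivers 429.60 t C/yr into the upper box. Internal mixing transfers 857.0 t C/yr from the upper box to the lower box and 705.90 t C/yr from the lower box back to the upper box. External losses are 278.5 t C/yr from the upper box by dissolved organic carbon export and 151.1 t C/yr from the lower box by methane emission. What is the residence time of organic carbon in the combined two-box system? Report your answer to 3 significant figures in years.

4260 yr

Treat the two boxes together as one reservoir: the mixing fluxes between them are internal recycling, so τ = ΣM / Σ(external losses).
M_total = 356500 + 1.475×10^6 = 1.8315×10^6 t C.
ΣF_external_out = 278.5 + 151.1 = 429.60 t C/yr.
τ = M_total / ΣF_ext = 1.8315×10^6 / 429.60 = 4263 yr.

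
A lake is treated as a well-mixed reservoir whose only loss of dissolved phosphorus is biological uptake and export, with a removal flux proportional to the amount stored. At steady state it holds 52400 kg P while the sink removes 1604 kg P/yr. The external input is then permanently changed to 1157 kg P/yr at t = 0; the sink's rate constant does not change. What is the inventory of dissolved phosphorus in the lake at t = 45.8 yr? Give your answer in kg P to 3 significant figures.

τ = M₀/F₀ = 52400/1604 = 32.67 yr; rate constant k = 1/τ.
New steady state M_∞ = F₁/k = F₁·τ = 1157 × 32.67 = 37797 kg P.
M(t) = M_∞ + (M₀ − M_∞)·e^(−t/τ); t/τ = 45.8/32.67 = 1.402, so e^(−t/τ) = 0.2461.
M(t) = 37797 + 14600 × 0.2461 = 41391 kg P.

41400 kg P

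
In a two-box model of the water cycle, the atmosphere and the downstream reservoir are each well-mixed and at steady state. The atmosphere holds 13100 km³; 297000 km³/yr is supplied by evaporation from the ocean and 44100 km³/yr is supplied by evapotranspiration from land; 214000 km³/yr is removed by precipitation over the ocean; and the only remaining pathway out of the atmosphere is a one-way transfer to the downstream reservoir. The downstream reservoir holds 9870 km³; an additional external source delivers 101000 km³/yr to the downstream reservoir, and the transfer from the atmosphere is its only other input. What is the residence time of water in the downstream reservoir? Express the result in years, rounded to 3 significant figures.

Balance the atmosphere: ΣF_in = 297000 + 44100 = 341100 km³/yr.
Transfer to the downstream reservoir = ΣF_in − (214000) = 127100 km³/yr.
Total input to the downstream reservoir = 127100 + 101000 = 228100 km³/yr; at steady state this equals its total output.
τ = M / F = 9870 / 228100 = 0.04327 yr.

0.0433 yr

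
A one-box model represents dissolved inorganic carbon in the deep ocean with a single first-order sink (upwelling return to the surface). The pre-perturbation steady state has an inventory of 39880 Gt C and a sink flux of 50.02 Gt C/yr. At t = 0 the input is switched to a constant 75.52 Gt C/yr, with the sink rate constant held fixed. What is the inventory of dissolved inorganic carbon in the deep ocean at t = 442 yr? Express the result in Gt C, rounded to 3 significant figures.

The sink rate constant is k = F₀/M₀ = 50.02/39880 = 0.001254 yr⁻¹.
Solving dM/dt = F₁ − kM with M(0) = M₀ gives M(t) = F₁/k + (M₀ − F₁/k)·e^(−kt).
F₁/k = 75.52/0.001254 = 60211 Gt C; kt = 0.001254 × 442 = 0.5544, e^(−kt) = 0.5744.
M(442) = 60211 + (39880 − 60211) × 0.5744 = 60211 − 11680 = 48532 Gt C.

48500 Gt C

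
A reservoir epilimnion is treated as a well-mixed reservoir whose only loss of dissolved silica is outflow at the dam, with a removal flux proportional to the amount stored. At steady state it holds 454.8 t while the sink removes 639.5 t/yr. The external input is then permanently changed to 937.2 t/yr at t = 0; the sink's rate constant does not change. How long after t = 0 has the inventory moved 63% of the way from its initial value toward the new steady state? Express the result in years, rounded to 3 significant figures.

τ = M₀/F₀ = 454.8/639.5 = 0.7112 yr.
The remaining gap fraction is e^(−t/τ); 63% covered ⇒ e^(−t/τ) = 0.370.
t = −τ ln(0.370) = 0.7112 × 0.9943 = 0.7071 yr.

0.707 yr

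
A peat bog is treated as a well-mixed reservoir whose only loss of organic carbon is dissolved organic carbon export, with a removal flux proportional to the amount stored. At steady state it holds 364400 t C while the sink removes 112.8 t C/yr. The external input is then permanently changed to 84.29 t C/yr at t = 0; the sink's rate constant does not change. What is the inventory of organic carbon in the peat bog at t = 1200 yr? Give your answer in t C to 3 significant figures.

336000 t C

τ = M₀/F₀ = 364400/112.8 = 3230 yr; rate constant k = 1/τ.
New steady state M_∞ = F₁/k = F₁·τ = 84.29 × 3230 = 272300 t C.
M(t) = M_∞ + (M₀ − M_∞)·e^(−t/τ); t/τ = 1200/3230 = 0.3715, so e^(−t/τ) = 0.6897.
M(t) = 272300 + 92100 × 0.6897 = 335820 t C.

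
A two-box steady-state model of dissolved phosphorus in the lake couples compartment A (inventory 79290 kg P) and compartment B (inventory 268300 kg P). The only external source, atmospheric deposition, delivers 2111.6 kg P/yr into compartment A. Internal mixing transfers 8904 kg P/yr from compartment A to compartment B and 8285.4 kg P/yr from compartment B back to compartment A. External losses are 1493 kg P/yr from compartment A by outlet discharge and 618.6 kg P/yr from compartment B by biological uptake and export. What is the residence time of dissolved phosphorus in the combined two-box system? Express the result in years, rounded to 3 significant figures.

Treat the two boxes together as one reservoir: the mixing fluxes between them are internal recycling, so τ = ΣM / Σ(external losses).
M_total = 79290 + 268300 = 347590 kg P.
ΣF_external_out = 1493 + 618.6 = 2111.6 kg P/yr.
τ = M_total / ΣF_ext = 347590 / 2111.6 = 164.6 yr.

165 yr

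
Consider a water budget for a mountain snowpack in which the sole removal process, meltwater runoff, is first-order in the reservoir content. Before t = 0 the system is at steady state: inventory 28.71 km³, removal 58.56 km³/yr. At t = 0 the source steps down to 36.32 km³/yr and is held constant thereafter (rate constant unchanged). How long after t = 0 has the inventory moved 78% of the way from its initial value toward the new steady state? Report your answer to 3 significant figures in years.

τ = M₀/F₀ = 28.71/58.56 = 0.4903 yr.
The remaining gap fraction is e^(−t/τ); 78% covered ⇒ e^(−t/τ) = 0.220.
t = −τ ln(0.220) = 0.4903 × 1.514 = 0.7423 yr.

0.742 yr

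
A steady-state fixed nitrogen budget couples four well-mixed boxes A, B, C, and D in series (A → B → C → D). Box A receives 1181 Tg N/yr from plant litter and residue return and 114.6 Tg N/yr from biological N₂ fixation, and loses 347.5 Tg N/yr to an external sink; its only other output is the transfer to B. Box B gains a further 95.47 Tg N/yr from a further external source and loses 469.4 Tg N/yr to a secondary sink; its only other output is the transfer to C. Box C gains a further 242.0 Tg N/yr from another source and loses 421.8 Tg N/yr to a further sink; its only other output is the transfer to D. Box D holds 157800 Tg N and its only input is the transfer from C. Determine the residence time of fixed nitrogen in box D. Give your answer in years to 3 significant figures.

Box A: F(A→B) = (1181 + 114.6) − 347.5 = 948.10 Tg N/yr.
Box B: F(B→C) = (948.10 + 95.47) − 469.4 = 574.17 Tg N/yr.
Box C: F(C→D) = (574.17 + 242.0) − 421.8 = 394.37 Tg N/yr.
Box D throughput = its input = 394.37 Tg N/yr; τ = 157800 / 394.37 = 400.1 yr.

400 yr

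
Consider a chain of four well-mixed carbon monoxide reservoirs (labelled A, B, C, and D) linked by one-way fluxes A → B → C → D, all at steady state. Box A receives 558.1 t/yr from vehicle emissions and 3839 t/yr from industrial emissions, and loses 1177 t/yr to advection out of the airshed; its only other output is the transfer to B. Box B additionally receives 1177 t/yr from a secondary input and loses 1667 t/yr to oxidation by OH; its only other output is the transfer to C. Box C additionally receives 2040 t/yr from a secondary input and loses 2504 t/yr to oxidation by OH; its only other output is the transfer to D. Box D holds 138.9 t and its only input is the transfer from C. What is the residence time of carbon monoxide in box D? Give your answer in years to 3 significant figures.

Box A: F(A→B) = (558.1 + 3839) − 1177 = 3220.1 t/yr.
Box B: F(B→C) = (3220.1 + 1177) − 1667 = 2730.1 t/yr.
Box C: F(C→D) = (2730.1 + 2040) − 2504 = 2266.1 t/yr.
Box D throughput = its input = 2266.1 t/yr; τ = 138.9 / 2266.1 = 0.06129 yr.

0.0613 yr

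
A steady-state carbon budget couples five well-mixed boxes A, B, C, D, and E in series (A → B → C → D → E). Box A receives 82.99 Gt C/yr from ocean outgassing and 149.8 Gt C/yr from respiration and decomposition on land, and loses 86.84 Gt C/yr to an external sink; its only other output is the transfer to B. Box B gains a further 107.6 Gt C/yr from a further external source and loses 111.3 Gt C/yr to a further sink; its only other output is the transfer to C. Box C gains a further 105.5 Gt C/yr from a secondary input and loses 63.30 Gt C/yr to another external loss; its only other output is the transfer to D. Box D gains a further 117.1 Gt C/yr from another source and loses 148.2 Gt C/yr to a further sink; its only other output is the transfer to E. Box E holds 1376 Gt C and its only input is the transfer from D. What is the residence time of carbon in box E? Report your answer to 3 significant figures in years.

8.97 yr

Box A: F(A→B) = (82.99 + 149.8) − 86.84 = 145.95 Gt C/yr.
Box B: F(B→C) = (145.95 + 107.6) − 111.3 = 142.25 Gt C/yr.
Box C: F(C→D) = (142.25 + 105.5) − 63.30 = 184.45 Gt C/yr.
Box D: F(D→E) = (184.45 + 117.1) − 148.2 = 153.35 Gt C/yr.
Box E throughput = its input = 153.35 Gt C/yr; τ = 1376 / 153.35 = 8.973 yr.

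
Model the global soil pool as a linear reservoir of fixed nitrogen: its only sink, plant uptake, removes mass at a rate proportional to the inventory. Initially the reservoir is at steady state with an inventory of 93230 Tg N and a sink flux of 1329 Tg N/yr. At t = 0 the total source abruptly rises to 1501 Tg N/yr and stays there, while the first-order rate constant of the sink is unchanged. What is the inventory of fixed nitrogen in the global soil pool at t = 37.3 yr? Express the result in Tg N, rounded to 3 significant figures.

Residence time τ = M₀/F₀ = 70.15 yr. The eventual steady state is M_∞ = M₀·(F₁/F₀) = 93230 × 1501/1329 = 105300 Tg N.
The anomaly ΔM(t) = M(t) − M_∞ decays as ΔM₀·e^(−t/τ) with ΔM₀ = 93230 − 105300 = −12070 Tg N.
At t = 37.3 yr, e^(−t/τ) = e^(−0.5317) = 0.5876, so ΔM = −7090 Tg N and M = 105300 − 7090 = 98206 Tg N.

98200 Tg N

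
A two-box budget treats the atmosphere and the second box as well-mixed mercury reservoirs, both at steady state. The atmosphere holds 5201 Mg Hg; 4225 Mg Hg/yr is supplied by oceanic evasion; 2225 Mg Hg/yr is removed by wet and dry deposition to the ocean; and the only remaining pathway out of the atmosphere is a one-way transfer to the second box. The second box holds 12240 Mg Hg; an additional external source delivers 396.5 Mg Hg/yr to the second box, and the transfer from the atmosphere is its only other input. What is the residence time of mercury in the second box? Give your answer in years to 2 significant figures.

5.1 yr

Balance the atmosphere: ΣF_in = 4225.0 Mg Hg/yr.
Transfer to the second box = ΣF_in − (2225) = 2000.0 Mg Hg/yr.
Total input to the second box = 2000.0 + 396.5 = 2396.5 Mg Hg/yr; at steady state this equals its total output.
τ = M / F = 12240 / 2396.5 = 5.107 yr.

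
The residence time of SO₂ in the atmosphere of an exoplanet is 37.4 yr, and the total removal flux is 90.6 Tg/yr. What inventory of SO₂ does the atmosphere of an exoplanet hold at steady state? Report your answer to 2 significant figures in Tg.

τ = M/F ⇒ M = τ × F = 37.4 × 90.6 = 3388 Tg.

3400 Tg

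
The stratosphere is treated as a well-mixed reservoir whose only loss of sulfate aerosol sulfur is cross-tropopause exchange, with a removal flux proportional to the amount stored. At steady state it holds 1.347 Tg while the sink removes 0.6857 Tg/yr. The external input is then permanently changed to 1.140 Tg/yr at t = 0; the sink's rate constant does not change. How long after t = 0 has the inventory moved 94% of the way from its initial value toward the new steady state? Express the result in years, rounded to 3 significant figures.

5.53 yr

τ = M₀/F₀ = 1.347/0.6857 = 1.964 yr.
The remaining gap fraction is e^(−t/τ); 94% covered ⇒ e^(−t/τ) = 0.0600.
t = −τ ln(0.0600) = 1.964 × 2.813 = 5.527 yr.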